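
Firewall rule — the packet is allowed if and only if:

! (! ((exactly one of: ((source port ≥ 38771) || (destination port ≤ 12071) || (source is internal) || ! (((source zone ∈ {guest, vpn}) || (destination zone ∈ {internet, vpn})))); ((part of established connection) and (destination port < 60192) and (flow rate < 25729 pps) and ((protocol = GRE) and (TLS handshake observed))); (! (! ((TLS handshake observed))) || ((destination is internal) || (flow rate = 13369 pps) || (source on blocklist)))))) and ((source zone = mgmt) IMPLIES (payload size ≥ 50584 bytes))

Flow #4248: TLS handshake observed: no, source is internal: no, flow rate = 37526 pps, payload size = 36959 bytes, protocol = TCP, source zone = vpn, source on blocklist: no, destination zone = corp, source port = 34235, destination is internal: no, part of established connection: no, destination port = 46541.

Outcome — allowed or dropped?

Dropped

Atomic conditions:
  source port ≥ 38771: 34235 ≥ 38771 is false
  destination port ≤ 12071: 46541 ≤ 12071 is false
  source is internal: no → false
  source zone ∈ {guest, vpn}: vpn is in the set → true
  destination zone ∈ {internet, vpn}: corp is not in the set → false
  part of established connection: no → false
  destination port < 60192: 46541 < 60192 is true
  flow rate < 25729 pps: 37526 < 25729 is false
  protocol = GRE: TCP == GRE is false
  TLS handshake observed: no → false
  destination is internal: no → false
  flow rate = 13369 pps: 37526 == 13369 is false
  source on blocklist: no → false
  source zone = mgmt: vpn == mgmt is false
  payload size ≥ 50584 bytes: 36959 ≥ 50584 is false
Combine:
[1.1.1.1.4.1] true OR false = true
[1.1.1.1.4] NOT true = false
[1.1.1.1] false OR false OR false OR false = false
[1.1.1.2.4] false AND false = false
[1.1.1.2] false AND true AND false AND false = false
[1.1.1.3.1.1] NOT false = true
[1.1.1.3.1] NOT true = false
[1.1.1.3.2] false OR false OR false = false
[1.1.1.3] false OR false = false
[1.1.1] exactly-one(false, false, false) = false
[1.1] NOT false = true
[1] NOT true = false
[2] false → false (antecedent false ⇒ implication holds) = true
[root] false AND true = false
Overall: false → dropped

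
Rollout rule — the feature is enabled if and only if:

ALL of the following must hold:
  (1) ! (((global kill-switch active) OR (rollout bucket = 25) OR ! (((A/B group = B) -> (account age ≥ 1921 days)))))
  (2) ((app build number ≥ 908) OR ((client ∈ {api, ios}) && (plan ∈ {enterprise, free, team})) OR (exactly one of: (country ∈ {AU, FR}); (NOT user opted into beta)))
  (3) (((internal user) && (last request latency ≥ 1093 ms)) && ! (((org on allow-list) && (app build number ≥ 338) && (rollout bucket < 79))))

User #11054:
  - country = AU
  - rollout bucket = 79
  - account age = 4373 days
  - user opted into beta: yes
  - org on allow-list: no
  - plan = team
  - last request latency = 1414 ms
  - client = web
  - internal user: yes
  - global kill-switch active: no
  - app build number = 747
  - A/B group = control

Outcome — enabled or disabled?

Atomic conditions:
  global kill-switch active: no → false
  rollout bucket = 25: 79 == 25 is false
  A/B group = B: control == B is false
  account age ≥ 1921 days: 4373 ≥ 1921 is true
  app build number ≥ 908: 747 ≥ 908 is false
  client ∈ {api, ios}: web is not in the set → false
  plan ∈ {enterprise, free, team}: team is in the set → true
  country ∈ {AU, FR}: AU is in the set → true
  NOT user opted into beta: yes → false
  internal user: yes → true
  last request latency ≥ 1093 ms: 1414 ≥ 1093 is true
  org on allow-list: no → false
  app build number ≥ 338: 747 ≥ 338 is true
  rollout bucket < 79: 79 < 79 is false
Combine:
[1.1.3.1] false → true (antecedent false ⇒ implication holds) = true
[1.1.3] NOT true = false
[1.1] false OR false OR false = false
[1] NOT false = true
[2.2] false AND true = false
[2.3] exactly-one(true, false) = true
[2] false OR false OR true = true
[3.1] true AND true = true
[3.2.1] false AND true AND false = false
[3.2] NOT false = true
[3] true AND true = true
[root] true AND true AND true = true
Overall: true → enabled

Enabled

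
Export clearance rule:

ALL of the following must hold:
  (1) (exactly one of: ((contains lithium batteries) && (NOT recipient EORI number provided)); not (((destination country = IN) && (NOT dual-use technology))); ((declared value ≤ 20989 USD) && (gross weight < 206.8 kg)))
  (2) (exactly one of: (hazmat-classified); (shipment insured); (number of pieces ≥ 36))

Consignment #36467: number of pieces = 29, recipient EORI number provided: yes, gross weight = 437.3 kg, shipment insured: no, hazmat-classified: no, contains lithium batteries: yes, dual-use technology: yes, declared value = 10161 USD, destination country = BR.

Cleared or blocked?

Blocked

Atomic conditions:
  contains lithium batteries: yes → true
  NOT recipient EORI number provided: yes → false
  destination country = IN: BR == IN is false
  NOT dual-use technology: yes → false
  declared value ≤ 20989 USD: 10161 ≤ 20989 is true
  gross weight < 206.8 kg: 437.3 < 206.8 is false
  hazmat-classified: no → false
  shipment insured: no → false
  number of pieces ≥ 36: 29 ≥ 36 is false
Combine:
[1.1] true AND false = false
[1.2.1] false AND false = false
[1.2] NOT false = true
[1.3] true AND false = false
[1] exactly-one(false, true, false) = true
[2] exactly-one(false, false, false) = false
[root] true AND false = false
Overall: false → blocked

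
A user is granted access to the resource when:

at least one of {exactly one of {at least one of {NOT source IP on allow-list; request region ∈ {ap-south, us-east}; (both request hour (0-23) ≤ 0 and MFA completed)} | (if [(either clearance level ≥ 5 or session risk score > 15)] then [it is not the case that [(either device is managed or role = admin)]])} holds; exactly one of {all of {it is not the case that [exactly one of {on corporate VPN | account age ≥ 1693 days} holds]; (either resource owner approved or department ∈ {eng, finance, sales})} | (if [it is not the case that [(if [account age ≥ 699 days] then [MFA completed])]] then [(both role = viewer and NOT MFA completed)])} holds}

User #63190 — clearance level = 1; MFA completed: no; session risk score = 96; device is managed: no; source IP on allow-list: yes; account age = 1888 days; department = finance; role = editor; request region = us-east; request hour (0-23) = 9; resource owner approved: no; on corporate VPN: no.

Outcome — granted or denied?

Denied

Atomic conditions:
  NOT source IP on allow-list: yes → false
  request region ∈ {ap-south, us-east}: us-east is in the set → true
  request hour (0-23) ≤ 0: 9 ≤ 0 is false
  MFA completed: no → false
  clearance level ≥ 5: 1 ≥ 5 is false
  session risk score > 15: 96 > 15 is true
  device is managed: no → false
  role = admin: editor == admin is false
  on corporate VPN: no → false
  account age ≥ 1693 days: 1888 ≥ 1693 is true
  resource owner approved: no → false
  department ∈ {eng, finance, sales}: finance is in the set → true
  account age ≥ 699 days: 1888 ≥ 699 is true
  role = viewer: editor == viewer is false
  NOT MFA completed: no → true
Combine:
[1.1.3] false AND false = false
[1.1] false OR true OR false = true
[1.2.1] false OR true = true
[1.2.2.1] false OR false = false
[1.2.2] NOT false = true
[1.2] true → true = true
[1] exactly-one(true, true) = false
[2.1.1.1] exactly-one(false, true) = true
[2.1.1] NOT true = false
[2.1.2] false OR true = true
[2.1] false AND true = false
[2.2.1.1] true → false = false
[2.2.1] NOT false = true
[2.2.2] false AND true = false
[2.2] true → false = false
[2] exactly-one(false, false) = false
[root] false OR false = false
Overall: false → denied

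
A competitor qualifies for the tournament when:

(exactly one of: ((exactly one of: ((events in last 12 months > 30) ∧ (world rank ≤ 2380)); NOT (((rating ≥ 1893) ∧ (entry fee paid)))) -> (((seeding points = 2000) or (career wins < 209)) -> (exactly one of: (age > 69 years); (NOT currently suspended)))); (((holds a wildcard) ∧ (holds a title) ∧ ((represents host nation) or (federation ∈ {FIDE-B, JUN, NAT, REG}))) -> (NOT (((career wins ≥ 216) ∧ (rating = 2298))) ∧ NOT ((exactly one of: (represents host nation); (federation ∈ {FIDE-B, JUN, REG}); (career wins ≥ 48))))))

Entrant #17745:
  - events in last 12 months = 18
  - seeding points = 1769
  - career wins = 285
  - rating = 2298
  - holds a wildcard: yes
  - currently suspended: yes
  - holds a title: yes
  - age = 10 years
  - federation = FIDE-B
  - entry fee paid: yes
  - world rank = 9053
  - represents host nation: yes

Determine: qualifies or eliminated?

Atomic conditions:
  events in last 12 months > 30: 18 > 30 is false
  world rank ≤ 2380: 9053 ≤ 2380 is false
  rating ≥ 1893: 2298 ≥ 1893 is true
  entry fee paid: yes → true
  seeding points = 2000: 1769 == 2000 is false
  career wins < 209: 285 < 209 is false
  age > 69 years: 10 > 69 is false
  NOT currently suspended: yes → false
  holds a wildcard: yes → true
  holds a title: yes → true
  represents host nation: yes → true
  federation ∈ {FIDE-B, JUN, NAT, REG}: FIDE-B is in the set → true
  career wins ≥ 216: 285 ≥ 216 is true
  rating = 2298: 2298 == 2298 is true
  federation ∈ {FIDE-B, JUN, REG}: FIDE-B is in the set → true
  career wins ≥ 48: 285 ≥ 48 is true
Combine:
[1.1.1] false AND false = false
[1.1.2.1] true AND true = true
[1.1.2] NOT true = false
[1.1] exactly-one(false, false) = false
[1.2.1] false OR false = false
[1.2.2] exactly-one(false, false) = false
[1.2] false → false (antecedent false ⇒ implication holds) = true
[1] false → true (antecedent false ⇒ implication holds) = true
[2.1.3] true OR true = true
[2.1] true AND true AND true = true
[2.2.1.1] true AND true = true
[2.2.1] NOT true = false
[2.2.2.1] exactly-one(true, true, true) = false
[2.2.2] NOT false = true
[2.2] false AND true = false
[2] true → false = false
[root] exactly-one(true, false) = true
Overall: true → qualifies

Qualifies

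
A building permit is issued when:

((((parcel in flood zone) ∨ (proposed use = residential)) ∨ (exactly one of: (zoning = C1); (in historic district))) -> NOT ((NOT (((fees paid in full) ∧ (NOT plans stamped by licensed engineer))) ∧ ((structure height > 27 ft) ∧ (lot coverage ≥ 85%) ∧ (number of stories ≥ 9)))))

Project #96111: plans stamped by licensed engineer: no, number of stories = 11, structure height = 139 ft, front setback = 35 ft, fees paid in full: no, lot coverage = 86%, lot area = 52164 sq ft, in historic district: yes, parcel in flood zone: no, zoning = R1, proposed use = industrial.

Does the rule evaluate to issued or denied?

Atomic conditions:
  parcel in flood zone: no → false
  proposed use = residential: industrial == residential is false
  zoning = C1: R1 == C1 is false
  in historic district: yes → true
  fees paid in full: no → false
  NOT plans stamped by licensed engineer: no → true
  structure height > 27 ft: 139 > 27 is true
  lot coverage ≥ 85%: 86 ≥ 85 is true
  number of stories ≥ 9: 11 ≥ 9 is true
Combine:
[1.1] false OR false = false
[1.2] exactly-one(false, true) = true
[1] false OR true = true
[2.1.1.1] false AND true = false
[2.1.1] NOT false = true
[2.1.2] true AND true AND true = true
[2.1] true AND true = true
[2] NOT true = false
[root] true → false = false
Overall: false → denied

Denied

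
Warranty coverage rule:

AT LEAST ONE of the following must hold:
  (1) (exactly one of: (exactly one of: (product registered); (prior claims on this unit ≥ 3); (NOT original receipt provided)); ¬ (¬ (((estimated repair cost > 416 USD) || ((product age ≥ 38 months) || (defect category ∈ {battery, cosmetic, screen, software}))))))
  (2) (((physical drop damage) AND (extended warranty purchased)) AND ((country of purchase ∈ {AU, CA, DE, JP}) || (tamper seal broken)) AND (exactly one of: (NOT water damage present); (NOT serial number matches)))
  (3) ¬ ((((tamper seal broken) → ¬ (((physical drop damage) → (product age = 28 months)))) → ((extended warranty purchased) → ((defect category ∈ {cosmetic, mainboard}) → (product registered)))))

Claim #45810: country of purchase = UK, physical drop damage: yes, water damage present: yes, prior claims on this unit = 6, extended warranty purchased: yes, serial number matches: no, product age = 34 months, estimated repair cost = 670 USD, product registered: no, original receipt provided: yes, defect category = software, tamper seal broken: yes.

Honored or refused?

Atomic conditions:
  product registered: no → false
  prior claims on this unit ≥ 3: 6 ≥ 3 is true
  NOT original receipt provided: yes → false
  estimated repair cost > 416 USD: 670 > 416 is true
  product age ≥ 38 months: 34 ≥ 38 is false
  defect category ∈ {battery, cosmetic, screen, software}: software is in the set → true
  physical drop damage: yes → true
  extended warranty purchased: yes → true
  country of purchase ∈ {AU, CA, DE, JP}: UK is not in the set → false
  tamper seal broken: yes → true
  NOT water damage present: yes → false
  NOT serial number matches: no → true
  product age = 28 months: 34 == 28 is false
  defect category ∈ {cosmetic, mainboard}: software is not in the set → false
Combine:
[1.1] exactly-one(false, true, false) = true
[1.2.1.1.2] false OR true = true
[1.2.1.1] true OR true = true
[1.2.1] NOT true = false
[1.2] NOT false = true
[1] exactly-one(true, true) = false
[2.1] true AND true = true
[2.2] false OR true = true
[2.3] exactly-one(false, true) = true
[2] true AND true AND true = true
[3.1.1.2.1] true → false = false
[3.1.1.2] NOT false = true
[3.1.1] true → true = true
[3.1.2.2] false → false (antecedent false ⇒ implication holds) = true
[3.1.2] true → true = true
[3.1] true → true = true
[3] NOT true = false
[root] false OR true OR false = true
Overall: true → honored

Honored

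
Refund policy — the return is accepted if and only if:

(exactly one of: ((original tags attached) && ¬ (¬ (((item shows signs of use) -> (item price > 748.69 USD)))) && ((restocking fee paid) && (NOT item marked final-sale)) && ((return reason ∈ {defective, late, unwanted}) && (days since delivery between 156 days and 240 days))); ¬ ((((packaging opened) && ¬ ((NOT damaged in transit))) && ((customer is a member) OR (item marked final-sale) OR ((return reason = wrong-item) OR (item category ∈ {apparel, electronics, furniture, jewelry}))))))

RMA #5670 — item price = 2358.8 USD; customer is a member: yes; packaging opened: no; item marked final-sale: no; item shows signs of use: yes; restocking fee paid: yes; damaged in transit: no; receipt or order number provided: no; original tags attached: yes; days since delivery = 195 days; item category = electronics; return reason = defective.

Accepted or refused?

Atomic conditions:
  original tags attached: yes → true
  item shows signs of use: yes → true
  item price > 748.69 USD: 2358.8 > 748.69 is true
  restocking fee paid: yes → true
  NOT item marked final-sale: no → true
  return reason ∈ {defective, late, unwanted}: defective is in the set → true
  days since delivery between 156 days and 240 days: 195 in [156, 240] is true
  packaging opened: no → false
  NOT damaged in transit: no → true
  customer is a member: yes → true
  item marked final-sale: no → false
  return reason = wrong-item: defective == wrong-item is false
  item category ∈ {apparel, electronics, furniture, jewelry}: electronics is in the set → true
Combine:
[1.2.1.1] true → true = true
[1.2.1] NOT true = false
[1.2] NOT false = true
[1.3] true AND true = true
[1.4] true AND true = true
[1] true AND true AND true AND true = true
[2.1.1.2] NOT true = false
[2.1.1] false AND false = false
[2.1.2.3] false OR true = true
[2.1.2] true OR false OR true = true
[2.1] false AND true = false
[2] NOT false = true
[root] exactly-one(true, true) = false
Overall: false → refused

Refused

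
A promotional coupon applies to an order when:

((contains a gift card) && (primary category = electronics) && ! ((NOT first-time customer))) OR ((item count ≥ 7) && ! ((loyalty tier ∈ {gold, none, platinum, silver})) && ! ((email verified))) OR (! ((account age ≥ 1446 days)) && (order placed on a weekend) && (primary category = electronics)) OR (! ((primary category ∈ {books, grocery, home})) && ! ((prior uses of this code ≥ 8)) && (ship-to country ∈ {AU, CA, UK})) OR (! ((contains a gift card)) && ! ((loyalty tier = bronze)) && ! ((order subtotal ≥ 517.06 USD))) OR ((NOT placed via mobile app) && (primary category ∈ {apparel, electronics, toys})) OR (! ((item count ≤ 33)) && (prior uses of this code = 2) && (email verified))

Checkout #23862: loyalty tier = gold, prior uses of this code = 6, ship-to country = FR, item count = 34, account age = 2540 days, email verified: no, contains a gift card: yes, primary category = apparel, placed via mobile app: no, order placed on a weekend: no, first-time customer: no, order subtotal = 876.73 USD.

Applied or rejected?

Atomic conditions:
  contains a gift card: yes → true
  primary category = electronics: apparel == electronics is false
  NOT first-time customer: no → true
  item count ≥ 7: 34 ≥ 7 is true
  loyalty tier ∈ {gold, none, platinum, silver}: gold is in the set → true
  email verified: no → false
  account age ≥ 1446 days: 2540 ≥ 1446 is true
  order placed on a weekend: no → false
  primary category ∈ {books, grocery, home}: apparel is not in the set → false
  prior uses of this code ≥ 8: 6 ≥ 8 is false
  ship-to country ∈ {AU, CA, UK}: FR is not in the set → false
  loyalty tier = bronze: gold == bronze is false
  order subtotal ≥ 517.06 USD: 876.73 ≥ 517.06 is true
  NOT placed via mobile app: no → true
  primary category ∈ {apparel, electronics, toys}: apparel is in the set → true
  item count ≤ 33: 34 ≤ 33 is false
  prior uses of this code = 2: 6 == 2 is false
Combine:
[1.3] NOT true = false
[1] true AND false AND false = false
[2.2] NOT true = false
[2.3] NOT false = true
[2] true AND false AND true = false
[3.1] NOT true = false
[3] false AND false AND false = false
[4.1] NOT false = true
[4.2] NOT false = true
[4] true AND true AND false = false
[5.1] NOT true = false
[5.2] NOT false = true
[5.3] NOT true = false
[5] false AND true AND false = false
[6] true AND true = true
[7.1] NOT false = true
[7] true AND false AND false = false
[root] false OR false OR false OR false OR false OR true OR false = true
Overall: true → applied

Applied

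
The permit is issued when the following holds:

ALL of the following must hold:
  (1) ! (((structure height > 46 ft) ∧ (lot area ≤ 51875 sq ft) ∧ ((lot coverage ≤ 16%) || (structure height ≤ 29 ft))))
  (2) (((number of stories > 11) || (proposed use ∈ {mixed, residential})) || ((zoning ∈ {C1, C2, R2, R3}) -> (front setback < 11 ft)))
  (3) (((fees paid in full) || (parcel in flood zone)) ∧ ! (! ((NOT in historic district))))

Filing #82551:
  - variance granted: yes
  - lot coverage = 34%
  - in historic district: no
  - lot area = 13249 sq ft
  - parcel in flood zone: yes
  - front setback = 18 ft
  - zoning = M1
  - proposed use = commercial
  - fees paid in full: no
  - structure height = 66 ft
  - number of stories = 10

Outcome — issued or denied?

Atomic conditions:
  structure height > 46 ft: 66 > 46 is true
  lot area ≤ 51875 sq ft: 13249 ≤ 51875 is true
  lot coverage ≤ 16%: 34 ≤ 16 is false
  structure height ≤ 29 ft: 66 ≤ 29 is false
  number of stories > 11: 10 > 11 is false
  proposed use ∈ {mixed, residential}: commercial is not in the set → false
  zoning ∈ {C1, C2, R2, R3}: M1 is not in the set → false
  front setback < 11 ft: 18 < 11 is false
  fees paid in full: no → false
  parcel in flood zone: yes → true
  NOT in historic district: no → true
Combine:
[1.1.3] false OR false = false
[1.1] true AND true AND false = false
[1] NOT false = true
[2.1] false OR false = false
[2.2] false → false (antecedent false ⇒ implication holds) = true
[2] false OR true = true
[3.1] false OR true = true
[3.2.1] NOT true = false
[3.2] NOT false = true
[3] true AND true = true
[root] true AND true AND true = true
Overall: true → issued

Issued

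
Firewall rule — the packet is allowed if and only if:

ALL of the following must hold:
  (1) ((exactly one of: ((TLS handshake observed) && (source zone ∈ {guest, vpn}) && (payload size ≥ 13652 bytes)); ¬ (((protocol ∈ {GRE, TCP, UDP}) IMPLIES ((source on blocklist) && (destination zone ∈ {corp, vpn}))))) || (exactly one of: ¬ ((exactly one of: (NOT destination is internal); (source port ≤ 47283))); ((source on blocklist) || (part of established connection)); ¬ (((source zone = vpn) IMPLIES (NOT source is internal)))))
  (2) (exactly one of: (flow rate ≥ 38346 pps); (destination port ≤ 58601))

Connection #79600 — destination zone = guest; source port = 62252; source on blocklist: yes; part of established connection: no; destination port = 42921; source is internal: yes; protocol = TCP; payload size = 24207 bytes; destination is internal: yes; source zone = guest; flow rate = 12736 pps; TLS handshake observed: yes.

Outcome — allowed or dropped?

Atomic conditions:
  TLS handshake observed: yes → true
  source zone ∈ {guest, vpn}: guest is in the set → true
  payload size ≥ 13652 bytes: 24207 ≥ 13652 is true
  protocol ∈ {GRE, TCP, UDP}: TCP is in the set → true
  source on blocklist: yes → true
  destination zone ∈ {corp, vpn}: guest is not in the set → false
  NOT destination is internal: yes → false
  source port ≤ 47283: 62252 ≤ 47283 is false
  part of established connection: no → false
  source zone = vpn: guest == vpn is false
  NOT source is internal: yes → false
  flow rate ≥ 38346 pps: 12736 ≥ 38346 is false
  destination port ≤ 58601: 42921 ≤ 58601 is true
Combine:
[1.1.1] true AND true AND true = true
[1.1.2.1.2] true AND false = false
[1.1.2.1] true → false = false
[1.1.2] NOT false = true
[1.1] exactly-one(true, true) = false
[1.2.1.1] exactly-one(false, false) = false
[1.2.1] NOT false = true
[1.2.2] true OR false = true
[1.2.3.1] false → false (antecedent false ⇒ implication holds) = true
[1.2.3] NOT true = false
[1.2] exactly-one(true, true, false) = false
[1] false OR false = false
[2] exactly-one(false, true) = true
[root] false AND true = false
Overall: false → dropped

Dropped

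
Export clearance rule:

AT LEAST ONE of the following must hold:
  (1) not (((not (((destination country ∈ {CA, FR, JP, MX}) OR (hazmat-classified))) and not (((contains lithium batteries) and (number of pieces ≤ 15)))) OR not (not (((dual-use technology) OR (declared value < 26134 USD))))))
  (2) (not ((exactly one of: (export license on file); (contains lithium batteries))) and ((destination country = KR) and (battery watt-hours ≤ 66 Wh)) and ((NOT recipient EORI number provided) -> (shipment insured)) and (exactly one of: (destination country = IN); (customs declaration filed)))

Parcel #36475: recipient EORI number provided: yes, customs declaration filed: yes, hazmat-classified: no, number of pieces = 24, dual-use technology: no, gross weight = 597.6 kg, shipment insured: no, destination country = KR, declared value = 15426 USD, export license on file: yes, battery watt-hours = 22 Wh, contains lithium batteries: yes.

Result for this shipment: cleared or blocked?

Cleared

Atomic conditions:
  destination country ∈ {CA, FR, JP, MX}: KR is not in the set → false
  hazmat-classified: no → false
  contains lithium batteries: yes → true
  number of pieces ≤ 15: 24 ≤ 15 is false
  dual-use technology: no → false
  declared value < 26134 USD: 15426 < 26134 is true
  export license on file: yes → true
  destination country = KR: KR == KR is true
  battery watt-hours ≤ 66 Wh: 22 ≤ 66 is true
  NOT recipient EORI number provided: yes → false
  shipment insured: no → false
  destination country = IN: KR == IN is false
  customs declaration filed: yes → true
Combine:
[1.1.1.1.1] false OR false = false
[1.1.1.1] NOT false = true
[1.1.1.2.1] true AND false = false
[1.1.1.2] NOT false = true
[1.1.1] true AND true = true
[1.1.2.1.1] false OR true = true
[1.1.2.1] NOT true = false
[1.1.2] NOT false = true
[1.1] true OR true = true
[1] NOT true = false
[2.1.1] exactly-one(true, true) = false
[2.1] NOT false = true
[2.2] true AND true = true
[2.3] false → false (antecedent false ⇒ implication holds) = true
[2.4] exactly-one(false, true) = true
[2] true AND true AND true AND true = true
[root] false OR true = true
Overall: true → cleared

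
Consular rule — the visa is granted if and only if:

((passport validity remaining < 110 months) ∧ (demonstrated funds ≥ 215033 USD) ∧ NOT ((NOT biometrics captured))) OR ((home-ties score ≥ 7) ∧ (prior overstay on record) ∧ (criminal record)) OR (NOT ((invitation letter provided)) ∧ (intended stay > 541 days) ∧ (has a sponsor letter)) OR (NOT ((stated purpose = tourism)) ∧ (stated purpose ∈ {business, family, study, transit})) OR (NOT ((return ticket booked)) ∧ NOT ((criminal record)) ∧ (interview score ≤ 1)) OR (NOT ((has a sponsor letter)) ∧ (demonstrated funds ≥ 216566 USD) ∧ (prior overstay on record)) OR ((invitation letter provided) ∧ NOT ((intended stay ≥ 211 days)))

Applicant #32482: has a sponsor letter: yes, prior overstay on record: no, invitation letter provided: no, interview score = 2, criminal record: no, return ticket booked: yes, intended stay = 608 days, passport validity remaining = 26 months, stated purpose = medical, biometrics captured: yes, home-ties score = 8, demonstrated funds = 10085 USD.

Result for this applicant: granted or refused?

Atomic conditions:
  passport validity remaining < 110 months: 26 < 110 is true
  demonstrated funds ≥ 215033 USD: 10085 ≥ 215033 is false
  NOT biometrics captured: yes → false
  home-ties score ≥ 7: 8 ≥ 7 is true
  prior overstay on record: no → false
  criminal record: no → false
  invitation letter provided: no → false
  intended stay > 541 days: 608 > 541 is true
  has a sponsor letter: yes → true
  stated purpose = tourism: medical == tourism is false
  stated purpose ∈ {business, family, study, transit}: medical is not in the set → false
  return ticket booked: yes → true
  interview score ≤ 1: 2 ≤ 1 is false
  demonstrated funds ≥ 216566 USD: 10085 ≥ 216566 is false
  intended stay ≥ 211 days: 608 ≥ 211 is true
Combine:
[1.3] NOT false = true
[1] true AND false AND true = false
[2] true AND false AND false = false
[3.1] NOT false = true
[3] true AND true AND true = true
[4.1] NOT false = true
[4] true AND false = false
[5.1] NOT true = false
[5.2] NOT false = true
[5] false AND true AND false = false
[6.1] NOT true = false
[6] false AND false AND false = false
[7.2] NOT true = false
[7] false AND false = false
[root] false OR false OR true OR false OR false OR false OR false = true
Overall: true → granted

Granted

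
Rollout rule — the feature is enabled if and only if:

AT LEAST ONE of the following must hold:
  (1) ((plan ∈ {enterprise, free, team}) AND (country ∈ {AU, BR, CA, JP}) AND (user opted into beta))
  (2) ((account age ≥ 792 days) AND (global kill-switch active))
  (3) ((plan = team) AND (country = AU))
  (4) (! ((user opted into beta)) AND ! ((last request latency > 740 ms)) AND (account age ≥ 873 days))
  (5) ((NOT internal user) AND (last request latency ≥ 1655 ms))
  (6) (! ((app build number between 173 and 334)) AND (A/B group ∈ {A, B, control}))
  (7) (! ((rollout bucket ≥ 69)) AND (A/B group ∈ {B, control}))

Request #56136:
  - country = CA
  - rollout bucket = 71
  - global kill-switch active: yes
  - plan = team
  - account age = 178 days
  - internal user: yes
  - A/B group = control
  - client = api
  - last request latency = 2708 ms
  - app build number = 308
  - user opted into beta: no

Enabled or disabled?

Atomic conditions:
  plan ∈ {enterprise, free, team}: team is in the set → true
  country ∈ {AU, BR, CA, JP}: CA is in the set → true
  user opted into beta: no → false
  account age ≥ 792 days: 178 ≥ 792 is false
  global kill-switch active: yes → true
  plan = team: team == team is true
  country = AU: CA == AU is false
  last request latency > 740 ms: 2708 > 740 is true
  account age ≥ 873 days: 178 ≥ 873 is false
  NOT internal user: yes → false
  last request latency ≥ 1655 ms: 2708 ≥ 1655 is true
  app build number between 173 and 334: 308 in [173, 334] is true
  A/B group ∈ {A, B, control}: control is in the set → true
  rollout bucket ≥ 69: 71 ≥ 69 is true
  A/B group ∈ {B, control}: control is in the set → true
Combine:
[1] true AND true AND false = false
[2] false AND true = false
[3] true AND false = false
[4.1] NOT false = true
[4.2] NOT true = false
[4] true AND false AND false = false
[5] false AND true = false
[6.1] NOT true = false
[6] false AND true = false
[7.1] NOT true = false
[7] false AND true = false
[root] false OR false OR false OR false OR false OR false OR false = false
Overall: false → disabled

Disabled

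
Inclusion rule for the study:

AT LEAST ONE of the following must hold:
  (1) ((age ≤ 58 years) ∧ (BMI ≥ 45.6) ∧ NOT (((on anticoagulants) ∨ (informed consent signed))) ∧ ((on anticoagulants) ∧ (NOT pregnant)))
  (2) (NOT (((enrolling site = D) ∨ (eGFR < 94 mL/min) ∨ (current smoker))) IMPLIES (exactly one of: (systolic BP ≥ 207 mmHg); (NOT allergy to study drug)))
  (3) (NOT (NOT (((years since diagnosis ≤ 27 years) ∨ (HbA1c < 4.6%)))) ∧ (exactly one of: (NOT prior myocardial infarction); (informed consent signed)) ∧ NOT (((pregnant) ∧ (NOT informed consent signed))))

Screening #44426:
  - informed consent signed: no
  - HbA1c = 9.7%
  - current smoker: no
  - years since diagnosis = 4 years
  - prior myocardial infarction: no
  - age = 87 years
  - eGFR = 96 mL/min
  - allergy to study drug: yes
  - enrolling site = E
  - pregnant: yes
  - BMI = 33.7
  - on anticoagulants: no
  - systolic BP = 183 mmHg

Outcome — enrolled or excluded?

Atomic conditions:
  age ≤ 58 years: 87 ≤ 58 is false
  BMI ≥ 45.6: 33.7 ≥ 45.6 is false
  on anticoagulants: no → false
  informed consent signed: no → false
  NOT pregnant: yes → false
  enrolling site = D: E == D is false
  eGFR < 94 mL/min: 96 < 94 is false
  current smoker: no → false
  systolic BP ≥ 207 mmHg: 183 ≥ 207 is false
  NOT allergy to study drug: yes → false
  years since diagnosis ≤ 27 years: 4 ≤ 27 is true
  HbA1c < 4.6%: 9.7 < 4.6 is false
  NOT prior myocardial infarction: no → true
  pregnant: yes → true
  NOT informed consent signed: no → true
Combine:
[1.3.1] false OR false = false
[1.3] NOT false = true
[1.4] false AND false = false
[1] false AND false AND true AND false = false
[2.1.1] false OR false OR false = false
[2.1] NOT false = true
[2.2] exactly-one(false, false) = false
[2] true → false = false
[3.1.1.1] true OR false = true
[3.1.1] NOT true = false
[3.1] NOT false = true
[3.2] exactly-one(true, false) = true
[3.3.1] true AND true = true
[3.3] NOT true = false
[3] true AND true AND false = false
[root] false OR false OR false = false
Overall: false → excluded

Excluded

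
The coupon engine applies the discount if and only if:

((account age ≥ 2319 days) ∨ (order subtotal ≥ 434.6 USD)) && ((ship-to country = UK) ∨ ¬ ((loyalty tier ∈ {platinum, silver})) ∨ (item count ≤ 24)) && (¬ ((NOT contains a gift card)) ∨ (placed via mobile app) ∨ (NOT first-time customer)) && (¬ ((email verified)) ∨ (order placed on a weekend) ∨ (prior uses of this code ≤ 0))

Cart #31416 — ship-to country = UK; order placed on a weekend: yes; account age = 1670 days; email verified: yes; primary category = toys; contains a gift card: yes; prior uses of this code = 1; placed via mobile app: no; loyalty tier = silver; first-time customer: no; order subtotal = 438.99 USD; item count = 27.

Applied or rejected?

Applied

Atomic conditions:
  account age ≥ 2319 days: 1670 ≥ 2319 is false
  order subtotal ≥ 434.6 USD: 438.99 ≥ 434.6 is true
  ship-to country = UK: UK == UK is true
  loyalty tier ∈ {platinum, silver}: silver is in the set → true
  item count ≤ 24: 27 ≤ 24 is false
  NOT contains a gift card: yes → false
  placed via mobile app: no → false
  NOT first-time customer: no → true
  email verified: yes → true
  order placed on a weekend: yes → true
  prior uses of this code ≤ 0: 1 ≤ 0 is false
Combine:
[1] false OR true = true
[2.2] NOT true = false
[2] true OR false OR false = true
[3.1] NOT false = true
[3] true OR false OR true = true
[4.1] NOT true = false
[4] false OR true OR false = true
[root] true AND true AND true AND true = true
Overall: true → applied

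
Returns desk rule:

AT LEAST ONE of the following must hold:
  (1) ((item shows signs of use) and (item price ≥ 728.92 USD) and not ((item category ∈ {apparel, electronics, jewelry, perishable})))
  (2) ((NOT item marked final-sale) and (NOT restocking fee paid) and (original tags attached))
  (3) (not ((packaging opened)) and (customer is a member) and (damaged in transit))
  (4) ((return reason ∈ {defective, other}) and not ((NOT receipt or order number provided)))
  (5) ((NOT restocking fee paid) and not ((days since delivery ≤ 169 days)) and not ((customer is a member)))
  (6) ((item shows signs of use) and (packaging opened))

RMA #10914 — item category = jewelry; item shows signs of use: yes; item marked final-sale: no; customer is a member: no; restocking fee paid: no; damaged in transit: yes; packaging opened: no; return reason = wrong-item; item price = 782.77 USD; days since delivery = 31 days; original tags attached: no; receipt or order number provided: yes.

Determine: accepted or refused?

Refused

Atomic conditions:
  item shows signs of use: yes → true
  item price ≥ 728.92 USD: 782.77 ≥ 728.92 is true
  item category ∈ {apparel, electronics, jewelry, perishable}: jewelry is in the set → true
  NOT item marked final-sale: no → true
  NOT restocking fee paid: no → true
  original tags attached: no → false
  packaging opened: no → false
  customer is a member: no → false
  damaged in transit: yes → true
  return reason ∈ {defective, other}: wrong-item is not in the set → false
  NOT receipt or order number provided: yes → false
  days since delivery ≤ 169 days: 31 ≤ 169 is true
Combine:
[1.3] NOT true = false
[1] true AND true AND false = false
[2] true AND true AND false = false
[3.1] NOT false = true
[3] true AND false AND true = false
[4.2] NOT false = true
[4] false AND true = false
[5.2] NOT true = false
[5.3] NOT false = true
[5] true AND false AND true = false
[6] true AND false = false
[root] false OR false OR false OR false OR false OR false = false
Overall: false → refused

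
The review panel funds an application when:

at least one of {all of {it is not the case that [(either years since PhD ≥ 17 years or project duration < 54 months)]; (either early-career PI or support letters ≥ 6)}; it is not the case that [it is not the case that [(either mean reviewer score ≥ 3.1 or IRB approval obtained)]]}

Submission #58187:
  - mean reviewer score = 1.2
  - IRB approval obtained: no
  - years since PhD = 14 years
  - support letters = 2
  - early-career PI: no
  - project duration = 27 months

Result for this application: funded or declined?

Declined

Atomic conditions:
  years since PhD ≥ 17 years: 14 ≥ 17 is false
  project duration < 54 months: 27 < 54 is true
  early-career PI: no → false
  support letters ≥ 6: 2 ≥ 6 is false
  mean reviewer score ≥ 3.1: 1.2 ≥ 3.1 is false
  IRB approval obtained: no → false
Combine:
[1.1.1] false OR true = true
[1.1] NOT true = false
[1.2] false OR false = false
[1] false AND false = false
[2.1.1] false OR false = false
[2.1] NOT false = true
[2] NOT true = false
[root] false OR false = false
Overall: false → declined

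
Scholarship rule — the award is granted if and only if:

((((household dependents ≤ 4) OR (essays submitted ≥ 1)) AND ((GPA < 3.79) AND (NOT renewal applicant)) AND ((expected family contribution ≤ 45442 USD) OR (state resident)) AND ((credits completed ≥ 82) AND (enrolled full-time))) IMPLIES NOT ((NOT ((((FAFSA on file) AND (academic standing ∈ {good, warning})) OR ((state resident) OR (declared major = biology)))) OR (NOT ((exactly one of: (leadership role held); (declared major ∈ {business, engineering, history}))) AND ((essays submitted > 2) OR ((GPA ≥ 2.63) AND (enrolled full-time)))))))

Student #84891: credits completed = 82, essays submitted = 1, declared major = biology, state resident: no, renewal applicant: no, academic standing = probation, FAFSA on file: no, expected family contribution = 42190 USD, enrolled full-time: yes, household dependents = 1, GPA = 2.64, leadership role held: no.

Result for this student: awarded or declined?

Atomic conditions:
  household dependents ≤ 4: 1 ≤ 4 is true
  essays submitted ≥ 1: 1 ≥ 1 is true
  GPA < 3.79: 2.64 < 3.79 is true
  NOT renewal applicant: no → true
  expected family contribution ≤ 45442 USD: 42190 ≤ 45442 is true
  state resident: no → false
  credits completed ≥ 82: 82 ≥ 82 is true
  enrolled full-time: yes → true
  FAFSA on file: no → false
  academic standing ∈ {good, warning}: probation is not in the set → false
  declared major = biology: biology == biology is true
  leadership role held: no → false
  declared major ∈ {business, engineering, history}: biology is not in the set → false
  essays submitted > 2: 1 > 2 is false
  GPA ≥ 2.63: 2.64 ≥ 2.63 is true
Combine:
[1.1] true OR true = true
[1.2] true AND true = true
[1.3] true OR false = true
[1.4] true AND true = true
[1] true AND true AND true AND true = true
[2.1.1.1.1] false AND false = false
[2.1.1.1.2] false OR true = true
[2.1.1.1] false OR true = true
[2.1.1] NOT true = false
[2.1.2.1.1] exactly-one(false, false) = false
[2.1.2.1] NOT false = true
[2.1.2.2.2] true AND true = true
[2.1.2.2] false OR true = true
[2.1.2] true AND true = true
[2.1] false OR true = true
[2] NOT true = false
[root] true → false = false
Overall: false → declined

Declined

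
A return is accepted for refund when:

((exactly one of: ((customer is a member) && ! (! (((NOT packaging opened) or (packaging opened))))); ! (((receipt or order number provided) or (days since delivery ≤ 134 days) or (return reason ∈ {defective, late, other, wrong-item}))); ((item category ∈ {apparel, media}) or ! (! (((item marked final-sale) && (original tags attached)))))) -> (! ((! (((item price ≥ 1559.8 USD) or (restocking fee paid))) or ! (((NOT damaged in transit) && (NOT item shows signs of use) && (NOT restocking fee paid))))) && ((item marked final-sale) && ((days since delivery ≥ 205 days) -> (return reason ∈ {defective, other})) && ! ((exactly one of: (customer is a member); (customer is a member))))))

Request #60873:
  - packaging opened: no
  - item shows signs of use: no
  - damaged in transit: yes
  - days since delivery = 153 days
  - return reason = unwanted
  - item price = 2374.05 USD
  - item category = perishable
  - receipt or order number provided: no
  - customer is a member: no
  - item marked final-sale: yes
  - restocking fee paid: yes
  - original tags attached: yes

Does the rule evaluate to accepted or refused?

Accepted

Atomic conditions:
  customer is a member: no → false
  NOT packaging opened: no → true
  packaging opened: no → false
  receipt or order number provided: no → false
  days since delivery ≤ 134 days: 153 ≤ 134 is false
  return reason ∈ {defective, late, other, wrong-item}: unwanted is not in the set → false
  item category ∈ {apparel, media}: perishable is not in the set → false
  item marked final-sale: yes → true
  original tags attached: yes → true
  item price ≥ 1559.8 USD: 2374.05 ≥ 1559.8 is true
  restocking fee paid: yes → true
  NOT damaged in transit: yes → false
  NOT item shows signs of use: no → true
  NOT restocking fee paid: yes → false
  days since delivery ≥ 205 days: 153 ≥ 205 is false
  return reason ∈ {defective, other}: unwanted is not in the set → false
Combine:
[1.1.2.1.1] true OR false = true
[1.1.2.1] NOT true = false
[1.1.2] NOT false = true
[1.1] false AND true = false
[1.2.1] false OR false OR false = false
[1.2] NOT false = true
[1.3.2.1.1] true AND true = true
[1.3.2.1] NOT true = false
[1.3.2] NOT false = true
[1.3] false OR true = true
[1] exactly-one(false, true, true) = false
[2.1.1.1.1] true OR true = true
[2.1.1.1] NOT true = false
[2.1.1.2.1] false AND true AND false = false
[2.1.1.2] NOT false = true
[2.1.1] false OR true = true
[2.1] NOT true = false
[2.2.2] false → false (antecedent false ⇒ implication holds) = true
[2.2.3.1] exactly-one(false, false) = false
[2.2.3] NOT false = true
[2.2] true AND true AND true = true
[2] false AND true = false
[root] false → false (antecedent false ⇒ implication holds) = true
Overall: true → accepted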